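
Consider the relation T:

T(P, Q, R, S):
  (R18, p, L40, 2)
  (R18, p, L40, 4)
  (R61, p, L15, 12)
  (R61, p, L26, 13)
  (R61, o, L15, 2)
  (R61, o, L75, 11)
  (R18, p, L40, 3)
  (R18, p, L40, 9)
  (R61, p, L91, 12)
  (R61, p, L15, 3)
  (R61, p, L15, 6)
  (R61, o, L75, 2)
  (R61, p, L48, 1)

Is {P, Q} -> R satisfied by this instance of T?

(P=R18, Q=p): 4 rows → R = L40, L40, L40, L40 ✓
(P=R61, Q=p): 6 rows → R takes values {L15, L26, L91, L48} — violation
(P=R61, Q=o): 3 rows → R takes values {L15, L75} — violation
Two rows agree on {P, Q} but differ on R, so {P, Q} -> R does not hold.

No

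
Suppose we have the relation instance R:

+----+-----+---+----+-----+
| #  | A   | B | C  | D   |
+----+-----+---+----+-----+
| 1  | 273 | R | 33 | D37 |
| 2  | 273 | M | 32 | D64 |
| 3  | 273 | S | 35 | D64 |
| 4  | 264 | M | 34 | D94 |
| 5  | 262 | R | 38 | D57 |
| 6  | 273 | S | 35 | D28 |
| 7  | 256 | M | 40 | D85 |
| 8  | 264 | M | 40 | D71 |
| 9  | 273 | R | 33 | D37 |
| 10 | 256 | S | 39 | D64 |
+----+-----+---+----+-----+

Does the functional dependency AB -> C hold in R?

No

(A=273, B=R): rows 1, 9 → C = 33, 33 ✓
(A=273, B=M): row 2 → C = 32 ✓
(A=273, B=S): rows 3, 6 → C = 35, 35 ✓
(A=264, B=M): rows 4, 8 → C takes values {34, 40} — violation
(A=262, B=R): row 5 → C = 38 ✓
(A=256, B=M): row 7 → C = 40 ✓
(A=256, B=S): row 10 → C = 39 ✓
Two rows agree on AB but differ on C, so AB -> C does not hold.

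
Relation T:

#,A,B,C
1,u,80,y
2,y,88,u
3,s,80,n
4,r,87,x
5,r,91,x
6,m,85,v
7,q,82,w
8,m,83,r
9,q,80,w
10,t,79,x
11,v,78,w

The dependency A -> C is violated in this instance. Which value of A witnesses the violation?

A=u: row 1 → C = y ✓
A=y: row 2 → C = u ✓
A=s: row 3 → C = n ✓
A=r: rows 4, 5 → C = x, x ✓
A=m: rows 6, 8 → C takes values {v, r} — violation
A=q: rows 7, 9 → C = w, w ✓
A=t: row 10 → C = x ✓
A=v: row 11 → C = w ✓
The only A value with inconsistent C is A=m.

m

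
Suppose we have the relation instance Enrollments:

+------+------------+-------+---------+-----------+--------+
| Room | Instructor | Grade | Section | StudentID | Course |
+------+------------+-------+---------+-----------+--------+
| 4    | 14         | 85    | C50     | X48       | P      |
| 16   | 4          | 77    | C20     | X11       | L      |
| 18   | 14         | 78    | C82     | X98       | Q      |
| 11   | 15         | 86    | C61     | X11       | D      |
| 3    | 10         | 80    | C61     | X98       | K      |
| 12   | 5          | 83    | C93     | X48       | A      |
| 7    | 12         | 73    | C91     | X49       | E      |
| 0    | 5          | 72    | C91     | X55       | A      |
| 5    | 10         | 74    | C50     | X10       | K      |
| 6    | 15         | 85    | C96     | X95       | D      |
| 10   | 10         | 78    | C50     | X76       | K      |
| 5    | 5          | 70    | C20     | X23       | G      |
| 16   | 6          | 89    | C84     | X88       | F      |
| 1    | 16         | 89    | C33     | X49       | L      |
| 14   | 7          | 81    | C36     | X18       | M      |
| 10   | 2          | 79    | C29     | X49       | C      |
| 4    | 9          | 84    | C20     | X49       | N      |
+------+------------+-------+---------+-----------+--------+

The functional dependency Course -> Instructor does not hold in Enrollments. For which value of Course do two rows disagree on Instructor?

Course=P: 1 row → Instructor = 14 ✓
Course=L: 2 rows → Instructor takes values {4, 16} — violation
Course=Q: 1 row → Instructor = 14 ✓
Course=D: 2 rows → Instructor = 15, 15 ✓
Course=K: 3 rows → Instructor = 10, 10, 10 ✓
Course=A: 2 rows → Instructor = 5, 5 ✓
Course=E: 1 row → Instructor = 12 ✓
Course=G: 1 row → Instructor = 5 ✓
Course=F: 1 row → Instructor = 6 ✓
Course=M: 1 row → Instructor = 7 ✓
Course=C: 1 row → Instructor = 2 ✓
Course=N: 1 row → Instructor = 9 ✓
The only Course value with inconsistent Instructor is Course=L.

L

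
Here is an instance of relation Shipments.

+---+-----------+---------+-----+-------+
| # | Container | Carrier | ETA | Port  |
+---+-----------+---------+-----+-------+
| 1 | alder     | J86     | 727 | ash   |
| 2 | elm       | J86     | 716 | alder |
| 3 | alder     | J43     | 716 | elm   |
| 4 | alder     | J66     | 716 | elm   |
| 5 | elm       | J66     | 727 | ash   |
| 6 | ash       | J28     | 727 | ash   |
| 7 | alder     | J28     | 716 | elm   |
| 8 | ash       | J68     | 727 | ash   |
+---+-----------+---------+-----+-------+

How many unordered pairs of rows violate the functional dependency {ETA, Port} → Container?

5

(ETA=727, Port=ash): violating pairs (1,5), (1,6), (1,8), (5,6), (5,8) — 5 pairs.
(ETA=716, Port=elm): all 3 rows agree on Container — 0 pairs.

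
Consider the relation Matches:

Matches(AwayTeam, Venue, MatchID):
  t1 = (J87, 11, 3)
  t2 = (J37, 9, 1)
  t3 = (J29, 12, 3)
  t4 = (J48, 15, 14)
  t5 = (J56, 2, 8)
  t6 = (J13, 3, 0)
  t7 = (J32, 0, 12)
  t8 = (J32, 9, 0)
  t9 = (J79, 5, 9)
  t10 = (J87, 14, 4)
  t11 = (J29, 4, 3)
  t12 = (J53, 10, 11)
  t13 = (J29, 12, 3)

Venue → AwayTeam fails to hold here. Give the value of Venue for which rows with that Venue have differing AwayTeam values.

Venue=11: row 1 → AwayTeam = J87 ✓
Venue=9: rows 2, 8 → AwayTeam takes values {J37, J32} — violation
Venue=12: rows 3, 13 → AwayTeam = J29, J29 ✓
Venue=15: row 4 → AwayTeam = J48 ✓
Venue=2: row 5 → AwayTeam = J56 ✓
Venue=3: row 6 → AwayTeam = J13 ✓
Venue=0: row 7 → AwayTeam = J32 ✓
Venue=5: row 9 → AwayTeam = J79 ✓
Venue=14: row 10 → AwayTeam = J87 ✓
Venue=4: row 11 → AwayTeam = J29 ✓
Venue=10: row 12 → AwayTeam = J53 ✓
The only Venue value with inconsistent AwayTeam is Venue=9.

9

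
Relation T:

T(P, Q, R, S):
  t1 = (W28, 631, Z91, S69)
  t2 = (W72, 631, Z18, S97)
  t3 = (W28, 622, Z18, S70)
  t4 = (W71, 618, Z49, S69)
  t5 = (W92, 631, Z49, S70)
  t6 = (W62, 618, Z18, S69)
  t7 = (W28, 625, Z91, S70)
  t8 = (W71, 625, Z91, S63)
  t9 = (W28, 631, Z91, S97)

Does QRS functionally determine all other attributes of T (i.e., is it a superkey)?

Yes

All 9 rows have distinct QRS values, so QRS → (all attributes) holds and QRS is a superkey.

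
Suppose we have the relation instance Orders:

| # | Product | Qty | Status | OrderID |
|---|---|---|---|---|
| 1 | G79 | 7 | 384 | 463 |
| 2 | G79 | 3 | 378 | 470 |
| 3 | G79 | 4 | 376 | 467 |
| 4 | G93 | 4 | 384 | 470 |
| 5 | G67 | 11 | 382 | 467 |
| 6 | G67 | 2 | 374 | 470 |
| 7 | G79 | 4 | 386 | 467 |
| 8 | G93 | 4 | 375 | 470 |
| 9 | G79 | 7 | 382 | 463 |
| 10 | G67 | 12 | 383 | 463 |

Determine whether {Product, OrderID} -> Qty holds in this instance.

Yes

(Product=G79, OrderID=463): rows 1, 9 → Qty = 7, 7 ✓
(Product=G79, OrderID=470): row 2 → Qty = 3 ✓
(Product=G79, OrderID=467): rows 3, 7 → Qty = 4, 4 ✓
(Product=G93, OrderID=470): rows 4, 8 → Qty = 4, 4 ✓
(Product=G67, OrderID=467): row 5 → Qty = 11 ✓
(Product=G67, OrderID=470): row 6 → Qty = 2 ✓
(Product=G67, OrderID=463): row 10 → Qty = 12 ✓
Every {Product, OrderID} value is associated with a single Qty value, so {Product, OrderID} -> Qty holds.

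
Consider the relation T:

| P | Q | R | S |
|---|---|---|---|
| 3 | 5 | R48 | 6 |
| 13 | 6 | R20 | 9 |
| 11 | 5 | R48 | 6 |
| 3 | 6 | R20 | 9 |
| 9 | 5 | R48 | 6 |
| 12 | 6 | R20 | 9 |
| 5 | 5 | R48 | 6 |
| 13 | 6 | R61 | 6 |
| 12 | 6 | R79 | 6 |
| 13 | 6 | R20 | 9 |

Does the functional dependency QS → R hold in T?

(Q=5, S=6): 4 rows → R = R48, R48, R48, R48 ✓
(Q=6, S=9): 4 rows → R = R20, R20, R20, R20 ✓
(Q=6, S=6): 2 rows → R takes values {R61, R79} — violation
Two rows agree on QS but differ on R, so QS → R does not hold.

No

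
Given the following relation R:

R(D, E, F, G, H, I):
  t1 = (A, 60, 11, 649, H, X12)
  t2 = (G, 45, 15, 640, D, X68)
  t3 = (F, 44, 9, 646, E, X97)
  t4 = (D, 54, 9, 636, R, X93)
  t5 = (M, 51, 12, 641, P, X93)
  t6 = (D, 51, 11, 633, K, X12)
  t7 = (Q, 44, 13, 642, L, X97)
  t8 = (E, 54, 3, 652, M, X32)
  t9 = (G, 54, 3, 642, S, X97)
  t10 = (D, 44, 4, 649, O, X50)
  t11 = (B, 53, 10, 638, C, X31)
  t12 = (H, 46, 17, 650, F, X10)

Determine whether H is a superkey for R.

All 12 rows have distinct H values, so H → (all attributes) holds and H is a superkey.

Yes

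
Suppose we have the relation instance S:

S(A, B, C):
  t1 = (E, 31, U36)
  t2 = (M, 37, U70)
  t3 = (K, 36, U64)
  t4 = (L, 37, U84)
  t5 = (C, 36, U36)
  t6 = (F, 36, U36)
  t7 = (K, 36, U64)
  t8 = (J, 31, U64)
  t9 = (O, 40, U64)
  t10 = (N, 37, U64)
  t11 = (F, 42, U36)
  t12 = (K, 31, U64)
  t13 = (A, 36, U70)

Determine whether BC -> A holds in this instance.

No

(B=31, C=U36): row 1 → A = E ✓
(B=37, C=U70): row 2 → A = M ✓
(B=36, C=U64): rows 3, 7 → A = K, K ✓
(B=37, C=U84): row 4 → A = L ✓
(B=36, C=U36): rows 5, 6 → A takes values {C, F} — violation
(B=31, C=U64): rows 8, 12 → A takes values {J, K} — violation
(B=40, C=U64): row 9 → A = O ✓
(B=37, C=U64): row 10 → A = N ✓
(B=42, C=U36): row 11 → A = F ✓
(B=36, C=U70): row 13 → A = A ✓
Two rows agree on BC but differ on A, so BC -> A does not hold.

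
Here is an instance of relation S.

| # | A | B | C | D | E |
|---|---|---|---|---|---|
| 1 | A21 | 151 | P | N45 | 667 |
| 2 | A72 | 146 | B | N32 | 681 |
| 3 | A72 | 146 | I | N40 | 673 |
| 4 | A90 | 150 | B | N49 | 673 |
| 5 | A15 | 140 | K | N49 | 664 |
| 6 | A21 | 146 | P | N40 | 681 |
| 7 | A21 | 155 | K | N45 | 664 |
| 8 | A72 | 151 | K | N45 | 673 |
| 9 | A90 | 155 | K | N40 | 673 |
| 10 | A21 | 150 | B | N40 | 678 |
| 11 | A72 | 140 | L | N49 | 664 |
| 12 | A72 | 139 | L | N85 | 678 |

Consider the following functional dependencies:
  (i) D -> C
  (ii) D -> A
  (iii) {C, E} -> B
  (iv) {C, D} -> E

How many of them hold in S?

(i) D -> C: D=N45: rows 1, 7, 8 → C takes values {P, K} — violation; D=N40: rows 3, 6, 9, 10 → C takes values {I, P, K, B} — violation; D=N49: rows 4, 5, 11 → C takes values {B, K, L} — violation — fails.
(ii) D -> A: D=N45: rows 1, 7, 8 → A takes values {A21, A72} — violation; D=N40: rows 3, 6, 9, 10 → A takes values {A72, A21, A90} — violation; D=N49: rows 4, 5, 11 → A takes values {A90, A15, A72} — violation — fails.
(iii) {C, E} -> B: (C=K, E=664): rows 5, 7 → B takes values {140, 155} — violation; (C=K, E=673): rows 8, 9 → B takes values {151, 155} — violation — fails.
(iv) {C, D} -> E: (C=K, D=N45): rows 7, 8 → E takes values {664, 673} — violation — fails.
None of the 4 dependencies hold.

0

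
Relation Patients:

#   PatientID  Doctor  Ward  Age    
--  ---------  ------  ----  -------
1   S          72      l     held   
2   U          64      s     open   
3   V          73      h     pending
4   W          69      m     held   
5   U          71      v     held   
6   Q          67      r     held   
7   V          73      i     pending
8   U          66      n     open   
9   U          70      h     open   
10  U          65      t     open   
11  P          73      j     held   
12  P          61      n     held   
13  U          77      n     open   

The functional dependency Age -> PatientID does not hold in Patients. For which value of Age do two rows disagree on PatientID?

held

Age=held: rows 1, 4, 5, 6, 11, 12 → PatientID takes values {S, W, U, Q, P} — violation
Age=open: rows 2, 8, 9, 10, 13 → PatientID = U, U, U, U, U ✓
Age=pending: rows 3, 7 → PatientID = V, V ✓
The only Age value with inconsistent PatientID is Age=held.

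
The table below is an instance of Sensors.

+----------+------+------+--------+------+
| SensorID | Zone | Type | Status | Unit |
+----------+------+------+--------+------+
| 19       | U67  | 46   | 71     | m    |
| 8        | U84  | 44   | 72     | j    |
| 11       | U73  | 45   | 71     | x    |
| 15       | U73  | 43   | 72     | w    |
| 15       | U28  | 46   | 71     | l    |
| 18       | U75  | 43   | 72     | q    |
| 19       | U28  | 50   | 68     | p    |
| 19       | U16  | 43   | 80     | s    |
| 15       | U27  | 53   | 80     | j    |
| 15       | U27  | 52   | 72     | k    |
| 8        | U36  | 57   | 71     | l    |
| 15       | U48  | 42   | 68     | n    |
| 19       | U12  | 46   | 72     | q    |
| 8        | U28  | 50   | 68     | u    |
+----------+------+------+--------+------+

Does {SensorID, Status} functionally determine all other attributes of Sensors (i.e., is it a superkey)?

No

Two distinct rows share (SensorID=15, Status=72), so {SensorID, Status} does not determine every attribute — not a superkey.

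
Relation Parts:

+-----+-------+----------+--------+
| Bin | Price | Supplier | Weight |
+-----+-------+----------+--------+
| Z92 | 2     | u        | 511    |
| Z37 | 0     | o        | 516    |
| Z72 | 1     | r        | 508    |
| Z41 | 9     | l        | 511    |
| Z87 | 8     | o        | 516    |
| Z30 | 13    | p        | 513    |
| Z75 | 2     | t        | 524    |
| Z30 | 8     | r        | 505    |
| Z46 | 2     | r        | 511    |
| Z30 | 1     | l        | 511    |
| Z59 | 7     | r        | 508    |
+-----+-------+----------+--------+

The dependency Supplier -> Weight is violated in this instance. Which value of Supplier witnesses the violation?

Supplier=u: 1 row → Weight = 511 ✓
Supplier=o: 2 rows → Weight = 516, 516 ✓
Supplier=r: 4 rows → Weight takes values {508, 505, 511} — violation
Supplier=l: 2 rows → Weight = 511, 511 ✓
Supplier=p: 1 row → Weight = 513 ✓
Supplier=t: 1 row → Weight = 524 ✓
The only Supplier value with inconsistent Weight is Supplier=r.

r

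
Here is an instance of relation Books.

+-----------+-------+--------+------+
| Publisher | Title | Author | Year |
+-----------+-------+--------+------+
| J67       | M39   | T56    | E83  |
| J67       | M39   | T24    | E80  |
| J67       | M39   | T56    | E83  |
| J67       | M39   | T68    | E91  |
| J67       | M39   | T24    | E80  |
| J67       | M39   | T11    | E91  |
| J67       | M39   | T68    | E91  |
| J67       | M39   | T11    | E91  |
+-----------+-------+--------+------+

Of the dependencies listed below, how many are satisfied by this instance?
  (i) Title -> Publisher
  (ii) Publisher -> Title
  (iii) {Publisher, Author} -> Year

(i) Title -> Publisher: every LHS value maps to a single RHS value — holds.
(ii) Publisher -> Title: every LHS value maps to a single RHS value — holds.
(iii) {Publisher, Author} -> Year: every LHS value maps to a single RHS value — holds.
3 of the 3 dependencies hold.

3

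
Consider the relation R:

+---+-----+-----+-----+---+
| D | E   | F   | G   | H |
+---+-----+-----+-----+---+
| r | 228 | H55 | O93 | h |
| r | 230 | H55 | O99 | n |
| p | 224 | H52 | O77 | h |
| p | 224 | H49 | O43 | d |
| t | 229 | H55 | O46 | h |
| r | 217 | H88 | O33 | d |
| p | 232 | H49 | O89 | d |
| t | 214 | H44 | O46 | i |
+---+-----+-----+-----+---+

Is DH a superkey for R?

No

Two distinct rows share (D=p, H=d), so DH does not determine every attribute — not a superkey.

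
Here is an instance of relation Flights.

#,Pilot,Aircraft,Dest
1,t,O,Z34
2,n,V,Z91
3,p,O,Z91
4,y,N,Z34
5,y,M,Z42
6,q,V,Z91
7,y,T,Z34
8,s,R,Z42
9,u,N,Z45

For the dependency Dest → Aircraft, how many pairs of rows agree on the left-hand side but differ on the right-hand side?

6

Dest=Z34: violating pairs (1,4), (1,7), (4,7) — 3 pairs.
Dest=Z91: violating pairs (2,3), (3,6) — 2 pairs.
Dest=Z42: violating pairs (5,8) — 1 pair.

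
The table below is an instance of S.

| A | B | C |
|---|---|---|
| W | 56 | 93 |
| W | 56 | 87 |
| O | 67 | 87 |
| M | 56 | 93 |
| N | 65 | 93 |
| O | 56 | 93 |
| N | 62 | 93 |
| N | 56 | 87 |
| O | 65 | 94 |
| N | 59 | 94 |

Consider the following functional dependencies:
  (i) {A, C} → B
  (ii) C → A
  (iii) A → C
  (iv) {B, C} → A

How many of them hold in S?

(i) {A, C} → B: (A=N, C=93): 2 rows → B takes values {65, 62} — violation — fails.
(ii) C → A: C=93: 5 rows → A takes values {W, M, N, O} — violation; C=87: 3 rows → A takes values {W, O, N} — violation; C=94: 2 rows → A takes values {O, N} — violation — fails.
(iii) A → C: A=W: 2 rows → C takes values {93, 87} — violation; A=O: 3 rows → C takes values {87, 93, 94} — violation; A=N: 4 rows → C takes values {93, 87, 94} — violation — fails.
(iv) {B, C} → A: (B=56, C=93): 3 rows → A takes values {W, M, O} — violation; (B=56, C=87): 2 rows → A takes values {W, N} — violation — fails.
None of the 4 dependencies hold.

0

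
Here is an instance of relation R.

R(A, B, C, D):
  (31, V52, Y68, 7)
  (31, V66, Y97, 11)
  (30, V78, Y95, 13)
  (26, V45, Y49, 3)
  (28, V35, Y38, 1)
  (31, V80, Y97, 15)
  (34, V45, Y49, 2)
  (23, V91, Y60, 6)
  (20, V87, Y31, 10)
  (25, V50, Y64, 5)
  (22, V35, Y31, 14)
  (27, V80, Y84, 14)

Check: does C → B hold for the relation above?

No

C=Y68: 1 row → B = V52 ✓
C=Y97: 2 rows → B takes values {V66, V80} — violation
C=Y95: 1 row → B = V78 ✓
C=Y49: 2 rows → B = V45, V45 ✓
C=Y38: 1 row → B = V35 ✓
C=Y60: 1 row → B = V91 ✓
C=Y31: 2 rows → B takes values {V87, V35} — violation
C=Y64: 1 row → B = V50 ✓
C=Y84: 1 row → B = V80 ✓
Two rows agree on C but differ on B, so C → B does not hold.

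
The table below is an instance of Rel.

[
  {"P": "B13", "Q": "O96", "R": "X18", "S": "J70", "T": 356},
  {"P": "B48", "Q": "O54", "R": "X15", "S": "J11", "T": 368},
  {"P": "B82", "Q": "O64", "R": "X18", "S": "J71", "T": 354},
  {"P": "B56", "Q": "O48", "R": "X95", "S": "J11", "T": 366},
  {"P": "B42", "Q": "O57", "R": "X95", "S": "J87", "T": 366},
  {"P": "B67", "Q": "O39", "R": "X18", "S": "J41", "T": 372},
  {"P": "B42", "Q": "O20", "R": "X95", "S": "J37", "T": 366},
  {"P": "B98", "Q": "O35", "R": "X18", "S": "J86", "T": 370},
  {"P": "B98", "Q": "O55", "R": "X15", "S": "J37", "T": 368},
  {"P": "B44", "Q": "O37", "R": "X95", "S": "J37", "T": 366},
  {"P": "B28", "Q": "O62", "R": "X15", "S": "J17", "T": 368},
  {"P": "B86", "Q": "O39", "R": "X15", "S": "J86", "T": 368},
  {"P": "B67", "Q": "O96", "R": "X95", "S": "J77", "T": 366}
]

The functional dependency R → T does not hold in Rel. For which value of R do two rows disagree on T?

X18

R=X18: 4 rows → T takes values {356, 354, 372, 370} — violation
R=X15: 4 rows → T = 368, 368, 368, 368 ✓
R=X95: 5 rows → T = 366, 366, 366, 366, 366 ✓
The only R value with inconsistent T is R=X18.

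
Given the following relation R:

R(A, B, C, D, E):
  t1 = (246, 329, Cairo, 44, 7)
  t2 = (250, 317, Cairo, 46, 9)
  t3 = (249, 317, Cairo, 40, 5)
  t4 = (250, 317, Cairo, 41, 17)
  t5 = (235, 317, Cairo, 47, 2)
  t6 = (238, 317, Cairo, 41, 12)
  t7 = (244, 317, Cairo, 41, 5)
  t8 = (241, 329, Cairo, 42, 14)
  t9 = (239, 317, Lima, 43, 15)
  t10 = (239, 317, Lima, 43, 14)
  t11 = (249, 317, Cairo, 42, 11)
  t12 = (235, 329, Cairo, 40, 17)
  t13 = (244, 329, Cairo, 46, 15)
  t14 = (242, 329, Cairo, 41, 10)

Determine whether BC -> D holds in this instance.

No

(B=329, C=Cairo): rows 1, 8, 12, 13, 14 → D takes values {44, 42, 40, 46, 41} — violation
(B=317, C=Cairo): rows 2, 3, 4, 5, 6, 7, 11 → D takes values {46, 40, 41, 47, 42} — violation
(B=317, C=Lima): rows 9, 10 → D = 43, 43 ✓
Two rows agree on BC but differ on D, so BC -> D does not hold.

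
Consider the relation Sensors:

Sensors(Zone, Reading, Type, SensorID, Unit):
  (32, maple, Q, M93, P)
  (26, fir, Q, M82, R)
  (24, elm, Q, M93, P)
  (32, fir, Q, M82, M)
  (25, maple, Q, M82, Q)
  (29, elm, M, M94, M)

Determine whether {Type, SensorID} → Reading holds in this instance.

No

(Type=Q, SensorID=M93): 2 rows → Reading takes values {maple, elm} — violation
(Type=Q, SensorID=M82): 3 rows → Reading takes values {fir, maple} — violation
(Type=M, SensorID=M94): 1 row → Reading = elm ✓
Two rows agree on {Type, SensorID} but differ on Reading, so {Type, SensorID} → Reading does not hold.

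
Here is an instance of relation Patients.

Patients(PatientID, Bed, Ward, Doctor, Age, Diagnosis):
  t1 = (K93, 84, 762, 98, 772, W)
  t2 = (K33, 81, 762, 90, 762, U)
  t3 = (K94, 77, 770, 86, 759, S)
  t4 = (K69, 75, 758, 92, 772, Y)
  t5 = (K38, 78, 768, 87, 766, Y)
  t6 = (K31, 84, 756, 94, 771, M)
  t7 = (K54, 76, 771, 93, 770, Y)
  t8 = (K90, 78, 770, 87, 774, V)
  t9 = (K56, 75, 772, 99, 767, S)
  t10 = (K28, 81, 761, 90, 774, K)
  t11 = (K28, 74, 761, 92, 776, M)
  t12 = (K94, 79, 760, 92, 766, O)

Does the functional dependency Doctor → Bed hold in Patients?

No

Doctor=98: row 1 → Bed = 84 ✓
Doctor=90: rows 2, 10 → Bed = 81, 81 ✓
Doctor=86: row 3 → Bed = 77 ✓
Doctor=92: rows 4, 11, 12 → Bed takes values {75, 74, 79} — violation
Doctor=87: rows 5, 8 → Bed = 78, 78 ✓
Doctor=94: row 6 → Bed = 84 ✓
Doctor=93: row 7 → Bed = 76 ✓
Doctor=99: row 9 → Bed = 75 ✓
Two rows agree on Doctor but differ on Bed, so Doctor → Bed does not hold.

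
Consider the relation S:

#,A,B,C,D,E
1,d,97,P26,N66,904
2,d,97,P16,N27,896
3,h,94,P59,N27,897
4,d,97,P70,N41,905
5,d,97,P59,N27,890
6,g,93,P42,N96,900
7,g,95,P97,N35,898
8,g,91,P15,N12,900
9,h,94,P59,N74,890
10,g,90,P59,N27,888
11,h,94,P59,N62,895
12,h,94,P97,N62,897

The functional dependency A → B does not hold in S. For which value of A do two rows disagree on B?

g

A=d: rows 1, 2, 4, 5 → B = 97, 97, 97, 97 ✓
A=h: rows 3, 9, 11, 12 → B = 94, 94, 94, 94 ✓
A=g: rows 6, 7, 8, 10 → B takes values {93, 95, 91, 90} — violation
The only A value with inconsistent B is A=g.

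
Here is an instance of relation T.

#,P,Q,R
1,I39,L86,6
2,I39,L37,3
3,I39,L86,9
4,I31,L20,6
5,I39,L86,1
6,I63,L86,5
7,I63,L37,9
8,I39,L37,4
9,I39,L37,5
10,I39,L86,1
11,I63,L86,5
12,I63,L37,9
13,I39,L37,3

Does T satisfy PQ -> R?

No

(P=I39, Q=L86): rows 1, 3, 5, 10 → R takes values {6, 9, 1} — violation
(P=I39, Q=L37): rows 2, 8, 9, 13 → R takes values {3, 4, 5} — violation
(P=I31, Q=L20): row 4 → R = 6 ✓
(P=I63, Q=L86): rows 6, 11 → R = 5, 5 ✓
(P=I63, Q=L37): rows 7, 12 → R = 9, 9 ✓
Two rows agree on PQ but differ on R, so PQ -> R does not hold.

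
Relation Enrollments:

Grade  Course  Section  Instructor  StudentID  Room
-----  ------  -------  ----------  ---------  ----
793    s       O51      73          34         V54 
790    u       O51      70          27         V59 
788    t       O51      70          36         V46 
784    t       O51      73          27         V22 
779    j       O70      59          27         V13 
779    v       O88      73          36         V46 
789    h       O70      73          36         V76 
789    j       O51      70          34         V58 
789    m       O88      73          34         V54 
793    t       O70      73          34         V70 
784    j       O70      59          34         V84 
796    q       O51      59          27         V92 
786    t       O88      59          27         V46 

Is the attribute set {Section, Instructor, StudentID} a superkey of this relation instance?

All 13 rows have distinct {Section, Instructor, StudentID} values, so {Section, Instructor, StudentID} → (all attributes) holds and {Section, Instructor, StudentID} is a superkey.

Yes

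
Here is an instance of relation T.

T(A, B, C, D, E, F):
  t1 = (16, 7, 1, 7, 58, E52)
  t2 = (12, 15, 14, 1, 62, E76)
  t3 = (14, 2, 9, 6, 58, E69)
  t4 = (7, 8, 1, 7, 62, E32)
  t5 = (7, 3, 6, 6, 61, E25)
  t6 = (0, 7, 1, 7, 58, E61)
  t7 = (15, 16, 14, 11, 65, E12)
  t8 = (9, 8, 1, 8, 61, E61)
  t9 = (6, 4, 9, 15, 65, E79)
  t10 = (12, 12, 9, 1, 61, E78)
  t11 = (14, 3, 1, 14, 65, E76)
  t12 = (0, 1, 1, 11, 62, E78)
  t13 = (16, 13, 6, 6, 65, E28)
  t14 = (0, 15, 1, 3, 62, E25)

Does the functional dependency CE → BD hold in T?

No

(C=1, E=58): rows 1, 6 → {B,D} = (7, 7), (7, 7) ✓
(C=14, E=62): row 2 → {B,D} = (15, 1) ✓
(C=9, E=58): row 3 → {B,D} = (2, 6) ✓
(C=1, E=62): rows 4, 12, 14 → {B,D} takes values {(8, 7), (1, 11), (15, 3)} — violation
(C=6, E=61): row 5 → {B,D} = (3, 6) ✓
(C=14, E=65): row 7 → {B,D} = (16, 11) ✓
(C=1, E=61): row 8 → {B,D} = (8, 8) ✓
(C=9, E=65): row 9 → {B,D} = (4, 15) ✓
(C=9, E=61): row 10 → {B,D} = (12, 1) ✓
(C=1, E=65): row 11 → {B,D} = (3, 14) ✓
(C=6, E=65): row 13 → {B,D} = (13, 6) ✓
Two rows agree on CE but differ on BD, so CE → BD does not hold.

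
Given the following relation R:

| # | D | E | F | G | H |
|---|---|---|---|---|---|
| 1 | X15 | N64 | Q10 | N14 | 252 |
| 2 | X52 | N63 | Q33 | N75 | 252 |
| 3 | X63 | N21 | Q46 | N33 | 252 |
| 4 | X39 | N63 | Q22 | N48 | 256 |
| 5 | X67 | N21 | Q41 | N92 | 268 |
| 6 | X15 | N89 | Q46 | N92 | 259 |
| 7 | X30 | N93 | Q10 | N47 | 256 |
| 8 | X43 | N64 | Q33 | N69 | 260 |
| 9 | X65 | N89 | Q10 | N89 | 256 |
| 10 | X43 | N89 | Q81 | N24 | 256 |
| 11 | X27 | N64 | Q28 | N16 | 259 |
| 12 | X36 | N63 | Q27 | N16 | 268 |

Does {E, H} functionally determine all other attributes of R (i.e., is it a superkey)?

Rows 9 and 10 have the same {E, H} value (E=N89, H=256) but are distinct tuples, so {E, H} does not determine every attribute — not a superkey.

No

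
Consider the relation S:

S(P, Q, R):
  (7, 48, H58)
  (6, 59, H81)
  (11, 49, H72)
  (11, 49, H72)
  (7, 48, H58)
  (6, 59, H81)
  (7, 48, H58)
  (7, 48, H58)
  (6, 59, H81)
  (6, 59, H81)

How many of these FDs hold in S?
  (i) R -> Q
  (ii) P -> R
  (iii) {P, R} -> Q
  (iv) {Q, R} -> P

(i) R -> Q: every LHS value maps to a single RHS value — holds.
(ii) P -> R: every LHS value maps to a single RHS value — holds.
(iii) {P, R} -> Q: every LHS value maps to a single RHS value — holds.
(iv) {Q, R} -> P: every LHS value maps to a single RHS value — holds.
4 of the 4 dependencies hold.

4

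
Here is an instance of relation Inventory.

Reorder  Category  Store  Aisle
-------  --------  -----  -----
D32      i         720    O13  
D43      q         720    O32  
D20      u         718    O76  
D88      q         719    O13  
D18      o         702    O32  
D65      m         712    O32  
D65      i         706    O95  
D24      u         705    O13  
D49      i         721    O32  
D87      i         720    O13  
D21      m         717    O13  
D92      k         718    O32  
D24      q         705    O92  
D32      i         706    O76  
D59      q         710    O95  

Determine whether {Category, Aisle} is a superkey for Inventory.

No

Two distinct rows share (Category=i, Aisle=O13), so {Category, Aisle} does not determine every attribute — not a superkey.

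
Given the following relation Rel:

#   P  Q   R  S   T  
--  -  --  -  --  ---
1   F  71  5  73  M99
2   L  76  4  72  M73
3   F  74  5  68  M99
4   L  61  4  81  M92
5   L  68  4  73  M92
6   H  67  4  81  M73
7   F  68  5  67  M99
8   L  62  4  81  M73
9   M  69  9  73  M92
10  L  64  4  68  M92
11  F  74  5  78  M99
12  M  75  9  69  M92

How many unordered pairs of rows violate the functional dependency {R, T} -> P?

(R=5, T=M99): all 4 rows agree on P — 0 pairs.
(R=4, T=M73): violating pairs (2,6), (6,8) — 2 pairs.
(R=4, T=M92): all 3 rows agree on P — 0 pairs.
(R=9, T=M92): all 2 rows agree on P — 0 pairs.

2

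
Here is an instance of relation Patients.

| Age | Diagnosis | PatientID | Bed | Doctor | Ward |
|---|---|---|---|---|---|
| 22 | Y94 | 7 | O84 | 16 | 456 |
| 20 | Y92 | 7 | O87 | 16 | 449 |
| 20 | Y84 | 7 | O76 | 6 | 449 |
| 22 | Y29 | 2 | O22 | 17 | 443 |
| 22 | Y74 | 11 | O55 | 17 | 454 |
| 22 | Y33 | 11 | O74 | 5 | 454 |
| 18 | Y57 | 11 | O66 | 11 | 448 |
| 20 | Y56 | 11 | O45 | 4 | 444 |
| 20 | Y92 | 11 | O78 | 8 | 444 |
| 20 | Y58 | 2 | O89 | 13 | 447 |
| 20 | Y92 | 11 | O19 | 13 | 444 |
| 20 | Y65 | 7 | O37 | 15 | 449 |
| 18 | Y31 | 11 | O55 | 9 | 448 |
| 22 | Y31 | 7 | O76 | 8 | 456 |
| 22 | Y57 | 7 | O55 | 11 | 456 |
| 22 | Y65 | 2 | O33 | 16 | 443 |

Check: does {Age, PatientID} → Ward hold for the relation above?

(Age=22, PatientID=7): 3 rows → Ward = 456, 456, 456 ✓
(Age=20, PatientID=7): 3 rows → Ward = 449, 449, 449 ✓
(Age=22, PatientID=2): 2 rows → Ward = 443, 443 ✓
(Age=22, PatientID=11): 2 rows → Ward = 454, 454 ✓
(Age=18, PatientID=11): 2 rows → Ward = 448, 448 ✓
(Age=20, PatientID=11): 3 rows → Ward = 444, 444, 444 ✓
(Age=20, PatientID=2): 1 row → Ward = 447 ✓
Every {Age, PatientID} value is associated with a single Ward value, so {Age, PatientID} → Ward holds.

Yes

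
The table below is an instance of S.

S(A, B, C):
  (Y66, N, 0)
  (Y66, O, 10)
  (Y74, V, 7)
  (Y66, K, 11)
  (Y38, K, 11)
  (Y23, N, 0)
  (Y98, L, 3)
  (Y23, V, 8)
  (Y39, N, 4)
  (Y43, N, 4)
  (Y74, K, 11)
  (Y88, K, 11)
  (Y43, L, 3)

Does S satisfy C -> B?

Yes

C=0: 2 rows → B = N, N ✓
C=10: 1 row → B = O ✓
C=7: 1 row → B = V ✓
C=11: 4 rows → B = K, K, K, K ✓
C=3: 2 rows → B = L, L ✓
C=8: 1 row → B = V ✓
C=4: 2 rows → B = N, N ✓
Every C value is associated with a single B value, so C -> B holds.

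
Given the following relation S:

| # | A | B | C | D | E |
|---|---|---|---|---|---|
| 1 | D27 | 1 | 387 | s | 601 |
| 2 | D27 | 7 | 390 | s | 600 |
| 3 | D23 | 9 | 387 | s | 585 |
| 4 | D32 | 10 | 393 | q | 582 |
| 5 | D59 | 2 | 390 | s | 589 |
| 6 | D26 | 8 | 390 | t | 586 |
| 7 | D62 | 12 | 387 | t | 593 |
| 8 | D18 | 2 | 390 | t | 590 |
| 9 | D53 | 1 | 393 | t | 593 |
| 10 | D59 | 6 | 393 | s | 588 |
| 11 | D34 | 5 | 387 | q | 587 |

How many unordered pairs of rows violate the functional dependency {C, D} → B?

(C=387, D=s): violating pairs (1,3) — 1 pair.
(C=390, D=s): violating pairs (2,5) — 1 pair.
(C=390, D=t): violating pairs (6,8) — 1 pair.

3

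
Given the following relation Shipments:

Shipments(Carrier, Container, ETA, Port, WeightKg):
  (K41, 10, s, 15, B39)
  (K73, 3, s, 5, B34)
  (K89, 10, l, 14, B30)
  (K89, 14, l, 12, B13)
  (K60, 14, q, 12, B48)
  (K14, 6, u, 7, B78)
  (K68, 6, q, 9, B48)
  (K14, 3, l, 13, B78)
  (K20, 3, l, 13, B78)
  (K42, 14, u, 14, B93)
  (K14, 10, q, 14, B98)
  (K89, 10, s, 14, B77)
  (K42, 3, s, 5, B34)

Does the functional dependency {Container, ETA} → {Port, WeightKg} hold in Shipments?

No

(Container=10, ETA=s): 2 rows → {Port,WeightKg} takes values {(15, B39), (14, B77)} — violation
(Container=3, ETA=s): 2 rows → {Port,WeightKg} = (5, B34), (5, B34) ✓
(Container=10, ETA=l): 1 row → {Port,WeightKg} = (14, B30) ✓
(Container=14, ETA=l): 1 row → {Port,WeightKg} = (12, B13) ✓
(Container=14, ETA=q): 1 row → {Port,WeightKg} = (12, B48) ✓
(Container=6, ETA=u): 1 row → {Port,WeightKg} = (7, B78) ✓
(Container=6, ETA=q): 1 row → {Port,WeightKg} = (9, B48) ✓
(Container=3, ETA=l): 2 rows → {Port,WeightKg} = (13, B78), (13, B78) ✓
(Container=14, ETA=u): 1 row → {Port,WeightKg} = (14, B93) ✓
(Container=10, ETA=q): 1 row → {Port,WeightKg} = (14, B98) ✓
Two rows agree on {Container, ETA} but differ on {Port, WeightKg}, so {Container, ETA} → {Port, WeightKg} does not hold.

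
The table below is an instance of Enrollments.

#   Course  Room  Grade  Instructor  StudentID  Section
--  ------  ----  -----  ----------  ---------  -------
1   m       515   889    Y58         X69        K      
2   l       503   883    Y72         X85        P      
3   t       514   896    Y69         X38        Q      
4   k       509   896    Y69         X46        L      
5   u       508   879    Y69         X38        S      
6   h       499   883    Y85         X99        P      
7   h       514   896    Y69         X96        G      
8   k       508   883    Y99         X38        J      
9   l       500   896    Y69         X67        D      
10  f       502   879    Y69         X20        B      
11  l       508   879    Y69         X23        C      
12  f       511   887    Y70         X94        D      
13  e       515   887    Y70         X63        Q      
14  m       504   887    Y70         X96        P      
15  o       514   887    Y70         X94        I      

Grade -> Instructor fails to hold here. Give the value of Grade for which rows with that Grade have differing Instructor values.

Grade=889: row 1 → Instructor = Y58 ✓
Grade=883: rows 2, 6, 8 → Instructor takes values {Y72, Y85, Y99} — violation
Grade=896: rows 3, 4, 7, 9 → Instructor = Y69, Y69, Y69, Y69 ✓
Grade=879: rows 5, 10, 11 → Instructor = Y69, Y69, Y69 ✓
Grade=887: rows 12, 13, 14, 15 → Instructor = Y70, Y70, Y70, Y70 ✓
The only Grade value with inconsistent Instructor is Grade=883.

883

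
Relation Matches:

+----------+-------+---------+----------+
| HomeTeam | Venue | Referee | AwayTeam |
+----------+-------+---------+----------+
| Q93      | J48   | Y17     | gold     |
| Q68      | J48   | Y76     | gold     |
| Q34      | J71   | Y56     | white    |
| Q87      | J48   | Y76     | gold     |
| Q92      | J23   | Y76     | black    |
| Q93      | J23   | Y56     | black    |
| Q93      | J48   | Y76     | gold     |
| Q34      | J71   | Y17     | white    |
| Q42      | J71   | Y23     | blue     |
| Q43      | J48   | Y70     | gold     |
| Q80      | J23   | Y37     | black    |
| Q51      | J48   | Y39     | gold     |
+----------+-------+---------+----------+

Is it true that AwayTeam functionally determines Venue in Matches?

Yes

AwayTeam=gold: 6 rows → Venue = J48, J48, J48, J48, J48, J48 ✓
AwayTeam=white: 2 rows → Venue = J71, J71 ✓
AwayTeam=black: 3 rows → Venue = J23, J23, J23 ✓
AwayTeam=blue: 1 row → Venue = J71 ✓
Every AwayTeam value is associated with a single Venue value, so AwayTeam → Venue holds.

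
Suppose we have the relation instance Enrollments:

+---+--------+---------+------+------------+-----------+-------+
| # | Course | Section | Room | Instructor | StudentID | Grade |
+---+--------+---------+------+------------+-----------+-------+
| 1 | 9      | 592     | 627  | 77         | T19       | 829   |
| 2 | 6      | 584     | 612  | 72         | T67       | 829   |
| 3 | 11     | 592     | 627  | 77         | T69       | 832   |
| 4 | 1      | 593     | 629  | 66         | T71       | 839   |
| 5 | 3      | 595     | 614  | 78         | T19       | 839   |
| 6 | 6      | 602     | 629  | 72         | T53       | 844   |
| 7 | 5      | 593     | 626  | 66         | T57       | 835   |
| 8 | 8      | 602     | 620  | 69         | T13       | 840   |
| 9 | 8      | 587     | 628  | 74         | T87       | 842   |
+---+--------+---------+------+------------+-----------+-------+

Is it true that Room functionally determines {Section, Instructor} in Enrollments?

No

Room=627: rows 1, 3 → {Section,Instructor} = (592, 77), (592, 77) ✓
Room=612: row 2 → {Section,Instructor} = (584, 72) ✓
Room=629: rows 4, 6 → {Section,Instructor} takes values {(593, 66), (602, 72)} — violation
Room=614: row 5 → {Section,Instructor} = (595, 78) ✓
Room=626: row 7 → {Section,Instructor} = (593, 66) ✓
Room=620: row 8 → {Section,Instructor} = (602, 69) ✓
Room=628: row 9 → {Section,Instructor} = (587, 74) ✓
Two rows agree on Room but differ on {Section, Instructor}, so Room -> {Section, Instructor} does not hold.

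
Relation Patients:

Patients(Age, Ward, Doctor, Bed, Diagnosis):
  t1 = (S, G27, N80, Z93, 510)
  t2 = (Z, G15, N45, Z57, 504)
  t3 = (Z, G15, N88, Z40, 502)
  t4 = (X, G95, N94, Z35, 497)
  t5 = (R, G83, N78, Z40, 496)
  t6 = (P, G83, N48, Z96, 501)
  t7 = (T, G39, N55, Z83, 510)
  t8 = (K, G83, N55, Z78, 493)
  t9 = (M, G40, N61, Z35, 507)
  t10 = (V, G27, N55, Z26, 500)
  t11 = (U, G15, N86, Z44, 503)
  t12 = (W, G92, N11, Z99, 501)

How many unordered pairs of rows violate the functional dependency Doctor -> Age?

3

Doctor=N55: violating pairs (7,8), (7,10), (8,10) — 3 pairs.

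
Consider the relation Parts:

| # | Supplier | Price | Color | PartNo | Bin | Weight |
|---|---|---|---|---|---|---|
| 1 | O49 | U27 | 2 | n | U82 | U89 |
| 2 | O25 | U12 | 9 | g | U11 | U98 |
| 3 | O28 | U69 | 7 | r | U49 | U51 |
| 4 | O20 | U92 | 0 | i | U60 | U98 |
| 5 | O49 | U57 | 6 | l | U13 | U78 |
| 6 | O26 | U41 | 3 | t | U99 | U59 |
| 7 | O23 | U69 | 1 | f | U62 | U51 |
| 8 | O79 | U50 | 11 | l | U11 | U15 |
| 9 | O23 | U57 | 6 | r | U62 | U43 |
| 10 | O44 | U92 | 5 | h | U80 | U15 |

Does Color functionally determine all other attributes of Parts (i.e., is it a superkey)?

No

Rows 5 and 9 have the same Color value Color=6 but are distinct tuples, so Color does not determine every attribute — not a superkey.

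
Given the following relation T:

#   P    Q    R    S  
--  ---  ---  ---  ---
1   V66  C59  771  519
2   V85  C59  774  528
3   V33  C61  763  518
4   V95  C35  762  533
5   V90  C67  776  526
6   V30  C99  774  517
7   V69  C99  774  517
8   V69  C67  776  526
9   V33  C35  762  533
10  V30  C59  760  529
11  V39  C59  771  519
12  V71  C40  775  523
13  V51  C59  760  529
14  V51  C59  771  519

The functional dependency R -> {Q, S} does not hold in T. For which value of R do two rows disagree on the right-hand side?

774

R=771: rows 1, 11, 14 → {Q,S} = (C59, 519), (C59, 519), (C59, 519) ✓
R=774: rows 2, 6, 7 → {Q,S} takes values {(C59, 528), (C99, 517)} — violation
R=763: row 3 → {Q,S} = (C61, 518) ✓
R=762: rows 4, 9 → {Q,S} = (C35, 533), (C35, 533) ✓
R=776: rows 5, 8 → {Q,S} = (C67, 526), (C67, 526) ✓
R=760: rows 10, 13 → {Q,S} = (C59, 529), (C59, 529) ✓
R=775: row 12 → {Q,S} = (C40, 523) ✓
The only R value with inconsistent RHS is R=774.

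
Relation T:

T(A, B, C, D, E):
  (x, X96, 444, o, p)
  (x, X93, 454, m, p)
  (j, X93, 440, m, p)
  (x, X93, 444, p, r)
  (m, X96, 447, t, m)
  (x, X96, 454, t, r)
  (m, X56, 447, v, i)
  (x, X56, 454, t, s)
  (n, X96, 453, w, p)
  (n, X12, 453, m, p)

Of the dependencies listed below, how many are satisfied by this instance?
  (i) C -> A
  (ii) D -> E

(i) C -> A: every LHS value maps to a single RHS value — holds.
(ii) D -> E: D=t: 3 rows → E takes values {m, r, s} — violation — fails.
1 of the 2 dependencies holds.

1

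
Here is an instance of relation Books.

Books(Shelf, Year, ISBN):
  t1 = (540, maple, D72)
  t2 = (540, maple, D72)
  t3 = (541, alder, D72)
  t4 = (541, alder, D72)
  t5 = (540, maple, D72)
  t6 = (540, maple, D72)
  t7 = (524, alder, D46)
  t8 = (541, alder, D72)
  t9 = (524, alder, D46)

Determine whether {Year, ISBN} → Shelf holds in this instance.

Yes

(Year=maple, ISBN=D72): rows 1, 2, 5, 6 → Shelf = 540, 540, 540, 540 ✓
(Year=alder, ISBN=D72): rows 3, 4, 8 → Shelf = 541, 541, 541 ✓
(Year=alder, ISBN=D46): rows 7, 9 → Shelf = 524, 524 ✓
Every {Year, ISBN} value is associated with a single Shelf value, so {Year, ISBN} → Shelf holds.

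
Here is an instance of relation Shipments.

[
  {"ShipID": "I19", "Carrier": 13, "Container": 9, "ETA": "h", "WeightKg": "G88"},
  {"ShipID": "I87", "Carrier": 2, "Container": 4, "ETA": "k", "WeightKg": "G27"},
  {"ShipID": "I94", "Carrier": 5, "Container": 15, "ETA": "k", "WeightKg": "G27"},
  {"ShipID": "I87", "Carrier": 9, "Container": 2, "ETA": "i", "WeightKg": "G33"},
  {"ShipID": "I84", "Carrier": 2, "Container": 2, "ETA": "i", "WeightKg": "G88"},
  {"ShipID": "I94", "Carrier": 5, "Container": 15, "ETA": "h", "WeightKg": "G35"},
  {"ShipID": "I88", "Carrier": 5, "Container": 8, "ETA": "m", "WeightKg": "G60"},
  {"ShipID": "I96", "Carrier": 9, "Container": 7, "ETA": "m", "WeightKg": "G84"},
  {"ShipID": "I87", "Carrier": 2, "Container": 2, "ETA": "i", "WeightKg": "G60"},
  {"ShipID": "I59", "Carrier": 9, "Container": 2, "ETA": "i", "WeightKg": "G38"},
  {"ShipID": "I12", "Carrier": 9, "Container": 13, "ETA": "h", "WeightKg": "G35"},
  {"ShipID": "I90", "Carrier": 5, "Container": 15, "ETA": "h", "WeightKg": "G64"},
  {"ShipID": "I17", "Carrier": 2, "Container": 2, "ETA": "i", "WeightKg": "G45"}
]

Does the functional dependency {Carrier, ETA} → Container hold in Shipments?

Yes

(Carrier=13, ETA=h): 1 row → Container = 9 ✓
(Carrier=2, ETA=k): 1 row → Container = 4 ✓
(Carrier=5, ETA=k): 1 row → Container = 15 ✓
(Carrier=9, ETA=i): 2 rows → Container = 2, 2 ✓
(Carrier=2, ETA=i): 3 rows → Container = 2, 2, 2 ✓
(Carrier=5, ETA=h): 2 rows → Container = 15, 15 ✓
(Carrier=5, ETA=m): 1 row → Container = 8 ✓
(Carrier=9, ETA=m): 1 row → Container = 7 ✓
(Carrier=9, ETA=h): 1 row → Container = 13 ✓
Every {Carrier, ETA} value is associated with a single Container value, so {Carrier, ETA} → Container holds.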